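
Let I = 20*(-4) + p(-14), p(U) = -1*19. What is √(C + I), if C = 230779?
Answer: 2*√57670 ≈ 480.29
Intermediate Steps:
p(U) = -19
I = -99 (I = 20*(-4) - 19 = -80 - 19 = -99)
√(C + I) = √(230779 - 99) = √230680 = 2*√57670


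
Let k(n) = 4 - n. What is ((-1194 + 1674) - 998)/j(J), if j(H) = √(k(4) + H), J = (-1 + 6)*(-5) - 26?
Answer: 518*I*√51/51 ≈ 72.535*I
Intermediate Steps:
J = -51 (J = 5*(-5) - 26 = -25 - 26 = -51)
j(H) = √H (j(H) = √((4 - 1*4) + H) = √((4 - 4) + H) = √(0 + H) = √H)
((-1194 + 1674) - 998)/j(J) = ((-1194 + 1674) - 998)/(√(-51)) = (480 - 998)/((I*√51)) = -(-518)*I*√51/51 = 518*I*√51/51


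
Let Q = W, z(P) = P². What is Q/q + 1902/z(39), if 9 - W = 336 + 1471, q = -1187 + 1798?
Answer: -40324/23829 ≈ -1.6922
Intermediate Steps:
q = 611
W = -1798 (W = 9 - (336 + 1471) = 9 - 1*1807 = 9 - 1807 = -1798)
Q = -1798
Q/q + 1902/z(39) = -1798/611 + 1902/(39²) = -1798*1/611 + 1902/1521 = -1798/611 + 1902*(1/1521) = -1798/611 + 634/507 = -40324/23829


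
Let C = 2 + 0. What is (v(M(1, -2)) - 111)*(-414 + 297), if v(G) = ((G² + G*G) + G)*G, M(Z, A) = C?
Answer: 10647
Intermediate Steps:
C = 2
M(Z, A) = 2
v(G) = G*(G + 2*G²) (v(G) = ((G² + G²) + G)*G = (2*G² + G)*G = (G + 2*G²)*G = G*(G + 2*G²))
(v(M(1, -2)) - 111)*(-414 + 297) = (2²*(1 + 2*2) - 111)*(-414 + 297) = (4*(1 + 4) - 111)*(-117) = (4*5 - 111)*(-117) = (20 - 111)*(-117) = -91*(-117) = 10647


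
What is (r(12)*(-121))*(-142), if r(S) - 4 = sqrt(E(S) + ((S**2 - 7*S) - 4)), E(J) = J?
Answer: 68728 + 34364*sqrt(17) ≈ 2.1041e+5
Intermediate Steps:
r(S) = 4 + sqrt(-4 + S**2 - 6*S) (r(S) = 4 + sqrt(S + ((S**2 - 7*S) - 4)) = 4 + sqrt(S + (-4 + S**2 - 7*S)) = 4 + sqrt(-4 + S**2 - 6*S))
(r(12)*(-121))*(-142) = ((4 + sqrt(-4 + 12**2 - 6*12))*(-121))*(-142) = ((4 + sqrt(-4 + 144 - 72))*(-121))*(-142) = ((4 + sqrt(68))*(-121))*(-142) = ((4 + 2*sqrt(17))*(-121))*(-142) = (-484 - 242*sqrt(17))*(-142) = 68728 + 34364*sqrt(17)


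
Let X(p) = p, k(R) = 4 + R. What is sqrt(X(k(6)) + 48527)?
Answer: 3*sqrt(5393) ≈ 220.31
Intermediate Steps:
sqrt(X(k(6)) + 48527) = sqrt((4 + 6) + 48527) = sqrt(10 + 48527) = sqrt(48537) = 3*sqrt(5393)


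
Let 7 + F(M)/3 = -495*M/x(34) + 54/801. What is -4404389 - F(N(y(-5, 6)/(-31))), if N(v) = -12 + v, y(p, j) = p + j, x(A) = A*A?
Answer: -14047358859265/3189404 ≈ -4.4044e+6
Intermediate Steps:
x(A) = A²
y(p, j) = j + p
F(M) = -1851/89 - 1485*M/1156 (F(M) = -21 + 3*(-495*M/1156 + 54/801) = -21 + 3*(-495*M/1156 + 54*(1/801)) = -21 + 3*(-495*M/1156 + 6/89) = -21 + 3*(6/89 - 495*M/1156) = -21 + (18/89 - 1485*M/1156) = -1851/89 - 1485*M/1156)
-4404389 - F(N(y(-5, 6)/(-31))) = -4404389 - (-1851/89 - 1485*(-12 + (6 - 5)/(-31))/1156) = -4404389 - (-1851/89 - 1485*(-12 + 1*(-1/31))/1156) = -4404389 - (-1851/89 - 1485*(-12 - 1/31)/1156) = -4404389 - (-1851/89 - 1485/1156*(-373/31)) = -4404389 - (-1851/89 + 553905/35836) = -4404389 - 1*(-17034891/3189404) = -4404389 + 17034891/3189404 = -14047358859265/3189404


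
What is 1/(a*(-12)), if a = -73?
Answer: 1/876 ≈ 0.0011416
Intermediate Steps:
1/(a*(-12)) = 1/(-73*(-12)) = 1/876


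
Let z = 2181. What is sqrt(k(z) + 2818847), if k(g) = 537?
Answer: 2*sqrt(704846) ≈ 1679.1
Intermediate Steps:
sqrt(k(z) + 2818847) = sqrt(537 + 2818847) = sqrt(2819384) = 2*sqrt(704846)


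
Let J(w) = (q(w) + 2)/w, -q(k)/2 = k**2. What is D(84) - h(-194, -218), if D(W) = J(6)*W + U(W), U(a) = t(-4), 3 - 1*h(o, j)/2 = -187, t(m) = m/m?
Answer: -1359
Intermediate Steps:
q(k) = -2*k**2
t(m) = 1
h(o, j) = 380 (h(o, j) = 6 - 2*(-187) = 6 + 374 = 380)
U(a) = 1
J(w) = (2 - 2*w**2)/w (J(w) = (-2*w**2 + 2)/w = (2 - 2*w**2)/w)
D(W) = 1 - 35*W/3 (D(W) = (-2*6 + 2/6)*W + 1 = (-12 + 2*(1/6))*W + 1 = (-12 + 1/3)*W + 1 = -35*W/3 + 1 = 1 - 35*W/3)
D(84) - h(-194, -218) = (1 - 35/3*84) - 1*380 = (1 - 980) - 380 = -979 - 380 = -1359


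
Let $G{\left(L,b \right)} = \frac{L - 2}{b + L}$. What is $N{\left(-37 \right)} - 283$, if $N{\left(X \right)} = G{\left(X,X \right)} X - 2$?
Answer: $- \frac{609}{2} \approx -304.5$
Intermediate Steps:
$G{\left(L,b \right)} = \frac{-2 + L}{L + b}$
$N{\left(X \right)} = -3 + \frac{X}{2}$ ($N{\left(X \right)} = \frac{-2 + X}{X + X} X - 2 = \frac{-2 + X}{2 X} X - 2 = \left(-1 + \frac{X}{2}\right) - 2 = -3 + \frac{X}{2}$)
$N{\left(-37 \right)} - 283 = \left(-3 + \frac{1}{2} \left(-37\right)\right) - 283 = \left(-3 - \frac{37}{2}\right) - 283 = - \frac{43}{2} - 283 = - \frac{609}{2}$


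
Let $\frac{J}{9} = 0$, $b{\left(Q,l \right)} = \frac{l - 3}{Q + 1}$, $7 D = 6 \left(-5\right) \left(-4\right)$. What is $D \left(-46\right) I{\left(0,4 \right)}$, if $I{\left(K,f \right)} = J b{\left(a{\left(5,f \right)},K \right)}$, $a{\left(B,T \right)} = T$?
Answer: $0$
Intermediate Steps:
$D = \frac{120}{7}$ ($D = \frac{6 \left(-5\right) \left(-4\right)}{7} = \frac{\left(-30\right) \left(-4\right)}{7} = \frac{1}{7} \cdot 120 = \frac{120}{7} \approx 17.143$)
$b{\left(Q,l \right)} = \frac{-3 + l}{1 + Q}$
$J = 0$ ($J = 9 \cdot 0 = 0$)
$I{\left(K,f \right)} = 0$ ($I{\left(K,f \right)} = 0 \frac{-3 + K}{1 + f} = 0$)
$D \left(-46\right) I{\left(0,4 \right)} = \frac{120}{7} \left(-46\right) 0 = \left(- \frac{5520}{7}\right) 0 = 0$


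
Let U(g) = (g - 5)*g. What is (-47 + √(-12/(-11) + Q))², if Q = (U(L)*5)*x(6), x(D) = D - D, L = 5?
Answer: 24311/11 - 188*√33/11 ≈ 2111.9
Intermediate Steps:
U(g) = g*(-5 + g) (U(g) = (-5 + g)*g = g*(-5 + g))
x(D) = 0
Q = 0 (Q = ((5*(-5 + 5))*5)*0 = ((5*0)*5)*0 = (0*5)*0 = 0*0 = 0)
(-47 + √(-12/(-11) + Q))² = (-47 + √(-12/(-11) + 0))² = (-47 + √(-12*(-1/11) + 0))² = (-47 + √(12/11 + 0))² = (-47 + √(12/11))² = (-47 + 2*√33/11)²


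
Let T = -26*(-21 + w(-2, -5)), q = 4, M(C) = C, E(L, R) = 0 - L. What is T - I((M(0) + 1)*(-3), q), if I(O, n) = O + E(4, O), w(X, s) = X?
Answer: 605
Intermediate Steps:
E(L, R) = -L
I(O, n) = -4 + O (I(O, n) = O - 1*4 = O - 4 = -4 + O)
T = 598 (T = -26*(-21 - 2) = -26*(-23) = 598)
T - I((M(0) + 1)*(-3), q) = 598 - (-4 + (0 + 1)*(-3)) = 598 - (-4 + 1*(-3)) = 598 - (-4 - 3) = 598 - 1*(-7) = 598 + 7 = 605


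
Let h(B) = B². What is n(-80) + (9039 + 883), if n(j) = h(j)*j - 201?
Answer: -502279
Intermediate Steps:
n(j) = -201 + j³ (n(j) = j²*j - 201 = j³ - 201 = -201 + j³)
n(-80) + (9039 + 883) = (-201 + (-80)³) + (9039 + 883) = (-201 - 512000) + 9922 = -512201 + 9922 = -502279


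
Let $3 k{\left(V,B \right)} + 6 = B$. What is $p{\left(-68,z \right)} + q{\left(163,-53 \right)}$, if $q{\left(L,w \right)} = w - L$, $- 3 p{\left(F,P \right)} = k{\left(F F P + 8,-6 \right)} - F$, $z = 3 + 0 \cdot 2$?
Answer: $- \frac{712}{3} \approx -237.33$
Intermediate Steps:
$z = 3$ ($z = 3 + 0 = 3$)
$k{\left(V,B \right)} = -2 + \frac{B}{3}$
$p{\left(F,P \right)} = \frac{4}{3} + \frac{F}{3}$ ($p{\left(F,P \right)} = - \frac{\left(-2 + \frac{1}{3} \left(-6\right)\right) - F}{3} = - \frac{\left(-2 - 2\right) - F}{3} = - \frac{-4 - F}{3} = \frac{4}{3} + \frac{F}{3}$)
$p{\left(-68,z \right)} + q{\left(163,-53 \right)} = \left(\frac{4}{3} + \frac{1}{3} \left(-68\right)\right) - 216 = \left(\frac{4}{3} - \frac{68}{3}\right) - 216 = - \frac{64}{3} - 216 = - \frac{712}{3}$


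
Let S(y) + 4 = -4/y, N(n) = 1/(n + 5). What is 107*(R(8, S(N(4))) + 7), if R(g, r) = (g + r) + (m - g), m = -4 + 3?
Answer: -3638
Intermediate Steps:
m = -1
N(n) = 1/(5 + n)
S(y) = -4 - 4/y
R(g, r) = -1 + r (R(g, r) = (g + r) + (-1 - g) = -1 + r)
107*(R(8, S(N(4))) + 7) = 107*((-1 + (-4 - 4/(1/(5 + 4)))) + 7) = 107*((-1 + (-4 - 4/(1/9))) + 7) = 107*((-1 + (-4 - 4/⅑)) + 7) = 107*((-1 + (-4 - 4*9)) + 7) = 107*((-1 + (-4 - 36)) + 7) = 107*((-1 - 40) + 7) = 107*(-41 + 7) = 107*(-34) = -3638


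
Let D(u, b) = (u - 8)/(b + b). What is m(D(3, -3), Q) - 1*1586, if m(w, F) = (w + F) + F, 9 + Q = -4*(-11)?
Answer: -9091/6 ≈ -1515.2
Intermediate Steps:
Q = 35 (Q = -9 - 4*(-11) = -9 + 44 = 35)
D(u, b) = (-8 + u)/(2*b) (D(u, b) = (-8 + u)/((2*b)) = (-8 + u)*(1/(2*b)) = (-8 + u)/(2*b))
m(w, F) = w + 2*F (m(w, F) = (F + w) + F = w + 2*F)
m(D(3, -3), Q) - 1*1586 = ((½)*(-8 + 3)/(-3) + 2*35) - 1*1586 = ((½)*(-⅓)*(-5) + 70) - 1586 = (⅚ + 70) - 1586 = 425/6 - 1586 = -9091/6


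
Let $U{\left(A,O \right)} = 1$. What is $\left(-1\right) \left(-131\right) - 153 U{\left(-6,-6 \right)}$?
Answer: $-22$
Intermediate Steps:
$\left(-1\right) \left(-131\right) - 153 U{\left(-6,-6 \right)} = \left(-1\right) \left(-131\right) - 153 = 131 - 153 = -22$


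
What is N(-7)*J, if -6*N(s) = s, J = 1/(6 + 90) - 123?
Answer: -82649/576 ≈ -143.49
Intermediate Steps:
J = -11807/96 (J = 1/96 - 123 = -11807/96 ≈ -122.99)
N(s) = -s/6
N(-7)*J = -⅙*(-7)*(-11807/96) = (7/6)*(-11807/96) = -82649/576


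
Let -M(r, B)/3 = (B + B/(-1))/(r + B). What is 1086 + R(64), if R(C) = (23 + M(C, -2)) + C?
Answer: 1173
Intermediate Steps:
M(r, B) = 0 (M(r, B) = -3*(B + B/(-1))/(r + B) = -3*(B + B*(-1))/(B + r) = -3*(B - B)/(B + r) = -0/(B + r) = -3*0 = 0)
R(C) = 23 + C (R(C) = (23 + 0) + C = 23 + C)
1086 + R(64) = 1086 + (23 + 64) = 1086 + 87 = 1173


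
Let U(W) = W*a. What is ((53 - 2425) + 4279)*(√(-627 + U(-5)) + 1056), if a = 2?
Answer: 2013792 + 13349*I*√13 ≈ 2.0138e+6 + 48131.0*I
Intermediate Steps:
U(W) = 2*W (U(W) = W*2 = 2*W)
((53 - 2425) + 4279)*(√(-627 + U(-5)) + 1056) = ((53 - 2425) + 4279)*(√(-627 + 2*(-5)) + 1056) = (-2372 + 4279)*(√(-627 - 10) + 1056) = 1907*(√(-637) + 1056) = 1907*(7*I*√13 + 1056) = 1907*(1056 + 7*I*√13) = 2013792 + 13349*I*√13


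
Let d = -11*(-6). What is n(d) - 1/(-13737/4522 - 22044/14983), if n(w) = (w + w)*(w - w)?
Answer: 3565954/16079181 ≈ 0.22177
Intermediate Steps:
d = 66
n(w) = 0 (n(w) = (2*w)*0 = 0)
n(d) - 1/(-13737/4522 - 22044/14983) = 0 - 1/(-13737/4522 - 22044/14983) = 0 - 1/(-13737*1/4522 - 22044*1/14983) = 0 - 1/(-723/238 - 22044/14983) = 0 - 1/(-16079181/3565954) = 0 - 1*(-3565954/16079181) = 0 + 3565954/16079181 = 3565954/16079181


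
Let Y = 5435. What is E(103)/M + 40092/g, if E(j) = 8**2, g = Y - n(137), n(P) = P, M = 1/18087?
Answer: 1022139226/883 ≈ 1.1576e+6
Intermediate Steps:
M = 1/18087 ≈ 5.5288e-5
g = 5298 (g = 5435 - 1*137 = 5435 - 137 = 5298)
E(j) = 64
E(103)/M + 40092/g = 64/(1/18087) + 40092/5298 = 64*18087 + 40092*(1/5298) = 1157568 + 6682/883 = 1022139226/883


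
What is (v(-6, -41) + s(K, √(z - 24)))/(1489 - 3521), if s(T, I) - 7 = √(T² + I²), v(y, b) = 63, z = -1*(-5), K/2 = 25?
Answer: -35/1016 - √2481/2032 ≈ -0.058961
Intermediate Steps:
K = 50 (K = 2*25 = 50)
z = 5
s(T, I) = 7 + √(I² + T²) (s(T, I) = 7 + √(T² + I²) = 7 + √(I² + T²))
(v(-6, -41) + s(K, √(z - 24)))/(1489 - 3521) = (63 + (7 + √((√(5 - 24))² + 50²)))/(1489 - 3521) = (63 + (7 + √((√(-19))² + 2500)))/(-2032) = (63 + (7 + √((I*√19)² + 2500)))*(-1/2032) = (63 + (7 + √(-19 + 2500)))*(-1/2032) = (63 + (7 + √2481))*(-1/2032) = (70 + √2481)*(-1/2032) = -35/1016 - √2481/2032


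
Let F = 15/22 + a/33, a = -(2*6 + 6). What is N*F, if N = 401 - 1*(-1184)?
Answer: 4755/22 ≈ 216.14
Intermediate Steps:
a = -18 (a = -(12 + 6) = -1*18 = -18)
F = 3/22 (F = 15/22 - 18/33 = 15*(1/22) - 18*1/33 = 15/22 - 6/11 = 3/22 ≈ 0.13636)
N = 1585 (N = 401 + 1184 = 1585)
N*F = 1585*(3/22) = 4755/22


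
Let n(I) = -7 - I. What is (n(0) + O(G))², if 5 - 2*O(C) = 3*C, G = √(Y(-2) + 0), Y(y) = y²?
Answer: 225/4 ≈ 56.250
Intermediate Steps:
G = 2 (G = √((-2)² + 0) = √(4 + 0) = √4 = 2)
O(C) = 5/2 - 3*C/2
(n(0) + O(G))² = ((-7 - 1*0) + (5/2 - 3/2*2))² = ((-7 + 0) + (5/2 - 3))² = (-7 - ½)² = (-15/2)² = 225/4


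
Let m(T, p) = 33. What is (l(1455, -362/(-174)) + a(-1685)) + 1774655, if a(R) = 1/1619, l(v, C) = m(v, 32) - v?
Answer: 2870864228/1619 ≈ 1.7732e+6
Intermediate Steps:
l(v, C) = 33 - v
a(R) = 1/1619
(l(1455, -362/(-174)) + a(-1685)) + 1774655 = ((33 - 1*1455) + 1/1619) + 1774655 = ((33 - 1455) + 1/1619) + 1774655 = (-1422 + 1/1619) + 1774655 = -2302217/1619 + 1774655 = 2870864228/1619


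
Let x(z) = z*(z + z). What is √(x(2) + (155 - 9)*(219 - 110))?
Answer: √15922 ≈ 126.18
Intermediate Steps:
x(z) = 2*z² (x(z) = z*(2*z) = 2*z²)
√(x(2) + (155 - 9)*(219 - 110)) = √(2*2² + (155 - 9)*(219 - 110)) = √(2*4 + 146*109) = √(8 + 15914) = √15922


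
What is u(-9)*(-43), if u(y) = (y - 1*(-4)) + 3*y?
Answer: 1376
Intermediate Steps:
u(y) = 4 + 4*y (u(y) = (y + 4) + 3*y = (4 + y) + 3*y = 4 + 4*y)
u(-9)*(-43) = (4 + 4*(-9))*(-43) = (4 - 36)*(-43) = -32*(-43) = 1376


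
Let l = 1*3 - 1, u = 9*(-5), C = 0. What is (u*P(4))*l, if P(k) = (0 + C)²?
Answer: 0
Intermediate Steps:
u = -45
l = 2 (l = 3 - 1 = 2)
P(k) = 0 (P(k) = (0 + 0)² = 0² = 0)
(u*P(4))*l = -45*0*2 = 0*2 = 0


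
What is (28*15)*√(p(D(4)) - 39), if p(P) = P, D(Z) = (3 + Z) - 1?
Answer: 420*I*√33 ≈ 2412.7*I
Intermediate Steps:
D(Z) = 2 + Z
(28*15)*√(p(D(4)) - 39) = (28*15)*√((2 + 4) - 39) = 420*√(6 - 39) = 420*√(-33) = 420*(I*√33) = 420*I*√33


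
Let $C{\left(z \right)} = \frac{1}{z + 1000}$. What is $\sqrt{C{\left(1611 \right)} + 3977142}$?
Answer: $\frac{\sqrt{27113453679193}}{2611} \approx 1994.3$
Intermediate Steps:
$C{\left(z \right)} = \frac{1}{1000 + z}$
$\sqrt{C{\left(1611 \right)} + 3977142} = \sqrt{\frac{1}{1000 + 1611} + 3977142} = \sqrt{\frac{1}{2611} + 3977142} = \sqrt{\frac{10384317763}{2611}} = \frac{\sqrt{27113453679193}}{2611}$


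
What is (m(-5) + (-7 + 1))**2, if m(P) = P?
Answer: 121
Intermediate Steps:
(m(-5) + (-7 + 1))**2 = (-5 + (-7 + 1))**2 = (-5 - 6)**2 = (-11)**2 = 121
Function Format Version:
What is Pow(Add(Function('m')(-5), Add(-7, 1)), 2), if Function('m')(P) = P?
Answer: 121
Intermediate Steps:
Pow(Add(Function('m')(-5), Add(-7, 1)), 2) = Pow(Add(-5, Add(-7, 1)), 2) = Pow(Add(-5, -6), 2) = Pow(-11, 2) = 121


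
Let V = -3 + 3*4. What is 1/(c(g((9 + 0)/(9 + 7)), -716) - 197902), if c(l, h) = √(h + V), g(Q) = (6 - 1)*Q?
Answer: -197902/39165202311 - I*√707/39165202311 ≈ -5.053e-6 - 6.7891e-10*I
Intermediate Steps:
V = 9 (V = -3 + 12 = 9)
g(Q) = 5*Q
c(l, h) = √(9 + h) (c(l, h) = √(h + 9) = √(9 + h))
1/(c(g((9 + 0)/(9 + 7)), -716) - 197902) = 1/(√(9 - 716) - 197902) = 1/(√(-707) - 197902) = 1/(I*√707 - 197902) = 1/(-197902 + I*√707)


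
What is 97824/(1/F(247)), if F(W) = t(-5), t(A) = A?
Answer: -489120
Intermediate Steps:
F(W) = -5
97824/(1/F(247)) = 97824/(1/(-5)) = 97824/(-⅕) = 97824*(-5) = -489120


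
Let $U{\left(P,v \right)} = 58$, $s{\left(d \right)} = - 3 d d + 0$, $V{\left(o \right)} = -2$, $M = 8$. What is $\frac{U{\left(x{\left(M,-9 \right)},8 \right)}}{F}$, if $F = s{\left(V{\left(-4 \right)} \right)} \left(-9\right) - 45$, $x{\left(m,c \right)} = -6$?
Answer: $\frac{58}{63} \approx 0.92064$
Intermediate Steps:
$s{\left(d \right)} = - 3 d^{2}$ ($s{\left(d \right)} = - 3 d^{2} + 0 = - 3 d^{2}$)
$F = 63$ ($F = - 3 \left(-2\right)^{2} \left(-9\right) - 45 = \left(-3\right) 4 \left(-9\right) - 45 = \left(-12\right) \left(-9\right) - 45 = 108 - 45 = 63$)
$\frac{U{\left(x{\left(M,-9 \right)},8 \right)}}{F} = \frac{58}{63}$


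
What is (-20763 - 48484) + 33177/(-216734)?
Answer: -15008212475/216734 ≈ -69247.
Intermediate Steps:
(-20763 - 48484) + 33177/(-216734) = -69247 + 33177*(-1/216734) = -69247 - 33177/216734 = -15008212475/216734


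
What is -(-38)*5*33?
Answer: 6270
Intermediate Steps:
-(-38)*5*33 = -19*(-10)*33 = 190*33 = 6270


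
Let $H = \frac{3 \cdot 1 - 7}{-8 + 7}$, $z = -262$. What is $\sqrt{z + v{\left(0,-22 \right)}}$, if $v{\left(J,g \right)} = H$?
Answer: $i \sqrt{258} \approx 16.062 i$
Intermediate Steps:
$H = 4$ ($H = \frac{3 - 7}{-1} = \left(-4\right) \left(-1\right) = 4$)
$v{\left(J,g \right)} = 4$
$\sqrt{z + v{\left(0,-22 \right)}} = \sqrt{-262 + 4} = \sqrt{-258} = i \sqrt{258}$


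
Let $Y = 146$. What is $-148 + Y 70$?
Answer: $10072$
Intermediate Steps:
$-148 + Y 70 = -148 + 146 \cdot 70 = -148 + 10220 = 10072$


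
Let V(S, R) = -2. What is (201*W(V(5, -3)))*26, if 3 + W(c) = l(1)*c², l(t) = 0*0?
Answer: -15678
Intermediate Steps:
l(t) = 0
W(c) = -3 (W(c) = -3 + 0*c² = -3 + 0 = -3)
(201*W(V(5, -3)))*26 = (201*(-3))*26 = -603*26 = -15678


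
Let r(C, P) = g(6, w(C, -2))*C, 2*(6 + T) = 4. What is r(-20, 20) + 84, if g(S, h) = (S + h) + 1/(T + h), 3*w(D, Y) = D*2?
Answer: 9041/39 ≈ 231.82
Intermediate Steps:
T = -4 (T = -6 + (1/2)*4 = -6 + 2 = -4)
w(D, Y) = 2*D/3 (w(D, Y) = (D*2)/3 = (2*D)/3 = 2*D/3)
g(S, h) = S + h + 1/(-4 + h) (g(S, h) = (S + h) + 1/(-4 + h) = S + h + 1/(-4 + h))
r(C, P) = C*(-23 + 4*C/3 + 4*C**2/9)/(-4 + 2*C/3) (r(C, P) = ((1 + (2*C/3)**2 - 4*6 - 8*C/3 + 6*(2*C/3))/(-4 + 2*C/3))*C = ((1 + 4*C**2/9 - 24 - 8*C/3 + 4*C)/(-4 + 2*C/3))*C = ((-23 + 4*C/3 + 4*C**2/9)/(-4 + 2*C/3))*C = C*(-23 + 4*C/3 + 4*C**2/9)/(-4 + 2*C/3))
r(-20, 20) + 84 = (1/6)*(-20)*(-207 + 4*(-20)**2 + 12*(-20))/(-6 - 20) + 84 = (1/6)*(-20)*(-207 + 4*400 - 240)/(-26) + 84 = (1/6)*(-20)*(-1/26)*(-207 + 1600 - 240) + 84 = (1/6)*(-20)*(-1/26)*1153 + 84 = 5765/39 + 84 = 9041/39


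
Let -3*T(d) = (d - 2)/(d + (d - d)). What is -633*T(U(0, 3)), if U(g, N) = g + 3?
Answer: 211/3 ≈ 70.333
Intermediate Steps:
U(g, N) = 3 + g
T(d) = -(-2 + d)/(3*d) (T(d) = -(d - 2)/(3*(d + (d - d))) = -(-2 + d)/(3*(d + 0)) = -(-2 + d)/(3*d))
-633*T(U(0, 3)) = -211*(2 - (3 + 0))/(3 + 0) = -211*(2 - 1*3)/3 = -211*(2 - 3)/3 = -211*(-1)/3 = -633*(-1/9) = 211/3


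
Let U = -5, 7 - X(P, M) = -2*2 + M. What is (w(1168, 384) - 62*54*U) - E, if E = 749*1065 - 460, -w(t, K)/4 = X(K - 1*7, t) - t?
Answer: -771185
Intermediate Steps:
X(P, M) = 11 - M (X(P, M) = 7 - (-2*2 + M) = 7 - (-4 + M) = 7 + (4 - M) = 11 - M)
w(t, K) = -44 + 8*t (w(t, K) = -4*((11 - t) - t) = -4*(11 - 2*t) = -44 + 8*t)
E = 797225 (E = 797685 - 460 = 797225)
(w(1168, 384) - 62*54*U) - E = ((-44 + 8*1168) - 62*54*(-5)) - 1*797225 = ((-44 + 9344) - 3348*(-5)) - 797225 = (9300 - 1*(-16740)) - 797225 = (9300 + 16740) - 797225 = 26040 - 797225 = -771185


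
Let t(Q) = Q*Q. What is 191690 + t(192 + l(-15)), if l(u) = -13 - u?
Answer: 229326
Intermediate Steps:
t(Q) = Q**2
191690 + t(192 + l(-15)) = 191690 + (192 + (-13 - 1*(-15)))**2 = 191690 + (192 + (-13 + 15))**2 = 191690 + (192 + 2)**2 = 191690 + 194**2 = 191690 + 37636 = 229326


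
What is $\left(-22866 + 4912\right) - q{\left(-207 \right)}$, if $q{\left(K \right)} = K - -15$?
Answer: $-17762$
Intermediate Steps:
$q{\left(K \right)} = 15 + K$ ($q{\left(K \right)} = K + 15 = 15 + K$)
$\left(-22866 + 4912\right) - q{\left(-207 \right)} = \left(-22866 + 4912\right) - \left(15 - 207\right) = -17954 - -192 = -17954 + 192 = -17762$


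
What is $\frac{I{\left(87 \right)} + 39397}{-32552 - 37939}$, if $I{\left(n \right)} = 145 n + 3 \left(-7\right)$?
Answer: $- \frac{51991}{70491} \approx -0.73756$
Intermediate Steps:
$I{\left(n \right)} = -21 + 145 n$ ($I{\left(n \right)} = 145 n - 21 = -21 + 145 n$)
$\frac{I{\left(87 \right)} + 39397}{-32552 - 37939} = \frac{\left(-21 + 145 \cdot 87\right) + 39397}{-32552 - 37939} = \frac{\left(-21 + 12615\right) + 39397}{-70491} = \left(12594 + 39397\right) \left(- \frac{1}{70491}\right) = 51991 \left(- \frac{1}{70491}\right) = - \frac{51991}{70491}$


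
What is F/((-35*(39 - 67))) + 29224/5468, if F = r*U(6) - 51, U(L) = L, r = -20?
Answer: 6926123/1339660 ≈ 5.1701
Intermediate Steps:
F = -171 (F = -20*6 - 51 = -120 - 51 = -171)
F/((-35*(39 - 67))) + 29224/5468 = -171*(-1/(35*(39 - 67))) + 29224/5468 = -171/((-35*(-28))) + 29224*(1/5468) = -171/980 + 7306/1367 = 6926123/1339660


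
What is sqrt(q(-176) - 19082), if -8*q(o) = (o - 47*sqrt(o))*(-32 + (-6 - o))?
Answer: sqrt(-16046 + 3243*I*sqrt(11)) ≈ 40.444 + 132.97*I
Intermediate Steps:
q(o) = -(-38 - o)*(o - 47*sqrt(o))/8 (q(o) = -(o - 47*sqrt(o))*(-32 + (-6 - o))/8 = -(o - 47*sqrt(o))*(-38 - o)/8 = -(-38 - o)*(o - 47*sqrt(o))/8)
sqrt(q(-176) - 19082) = sqrt((-893*I*sqrt(11) - (-4136)*I*sqrt(11) + (1/8)*(-176)**2 + (19/4)*(-176)) - 19082) = sqrt((-893*I*sqrt(11) - (-4136)*I*sqrt(11) + (1/8)*30976 - 836) - 19082) = sqrt((-893*I*sqrt(11) + 4136*I*sqrt(11) + 3872 - 836) - 19082) = sqrt((3036 + 3243*I*sqrt(11)) - 19082) = sqrt(-16046 + 3243*I*sqrt(11))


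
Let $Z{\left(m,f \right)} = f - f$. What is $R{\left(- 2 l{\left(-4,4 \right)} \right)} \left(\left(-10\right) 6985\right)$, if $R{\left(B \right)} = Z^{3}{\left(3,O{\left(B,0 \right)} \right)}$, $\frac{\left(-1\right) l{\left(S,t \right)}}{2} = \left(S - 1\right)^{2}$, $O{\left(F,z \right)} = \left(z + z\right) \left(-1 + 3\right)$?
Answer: $0$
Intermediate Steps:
$O{\left(F,z \right)} = 4 z$ ($O{\left(F,z \right)} = 2 z 2 = 4 z$)
$l{\left(S,t \right)} = - 2 \left(-1 + S\right)^{2}$ ($l{\left(S,t \right)} = - 2 \left(S - 1\right)^{2} = - 2 \left(-1 + S\right)^{2}$)
$Z{\left(m,f \right)} = 0$
$R{\left(B \right)} = 0$ ($R{\left(B \right)} = 0^{3} = 0$)
$R{\left(- 2 l{\left(-4,4 \right)} \right)} \left(\left(-10\right) 6985\right) = 0 \left(\left(-10\right) 6985\right) = 0 \left(-69850\right) = 0$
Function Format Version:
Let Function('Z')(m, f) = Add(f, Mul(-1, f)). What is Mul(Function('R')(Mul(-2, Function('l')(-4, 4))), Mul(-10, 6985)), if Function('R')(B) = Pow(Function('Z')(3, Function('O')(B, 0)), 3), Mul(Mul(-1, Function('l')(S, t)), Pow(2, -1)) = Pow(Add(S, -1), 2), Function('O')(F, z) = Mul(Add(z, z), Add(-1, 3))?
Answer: 0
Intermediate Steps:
Function('O')(F, z) = Mul(4, z) (Function('O')(F, z) = Mul(Mul(2, z), 2) = Mul(4, z))
Function('l')(S, t) = Mul(-2, Pow(Add(-1, S), 2)) (Function('l')(S, t) = Mul(-2, Pow(Add(S, -1), 2)) = Mul(-2, Pow(Add(-1, S), 2)))
Function('Z')(m, f) = 0
Function('R')(B) = 0 (Function('R')(B) = Pow(0, 3) = 0)
Mul(Function('R')(Mul(-2, Function('l')(-4, 4))), Mul(-10, 6985)) = Mul(0, Mul(-10, 6985)) = Mul(0, -69850) = 0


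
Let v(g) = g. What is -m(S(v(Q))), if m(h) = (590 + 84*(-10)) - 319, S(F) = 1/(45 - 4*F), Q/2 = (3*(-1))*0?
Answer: 569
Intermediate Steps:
Q = 0 (Q = 2*((3*(-1))*0) = 2*(-3*0) = 2*0 = 0)
m(h) = -569 (m(h) = (590 - 840) - 319 = -250 - 319 = -569)
-m(S(v(Q))) = -1*(-569) = 569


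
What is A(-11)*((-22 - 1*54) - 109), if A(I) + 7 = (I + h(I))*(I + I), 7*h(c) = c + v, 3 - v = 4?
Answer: -353165/7 ≈ -50452.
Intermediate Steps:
v = -1 (v = 3 - 1*4 = 3 - 4 = -1)
h(c) = -⅐ + c/7 (h(c) = (c - 1)/7 = (-1 + c)/7 = -⅐ + c/7)
A(I) = -7 + 2*I*(-⅐ + 8*I/7) (A(I) = -7 + (I + (-⅐ + I/7))*(I + I) = -7 + (-⅐ + 8*I/7)*(2*I) = -7 + 2*I*(-⅐ + 8*I/7))
A(-11)*((-22 - 1*54) - 109) = (-7 - 2/7*(-11) + (16/7)*(-11)²)*((-22 - 1*54) - 109) = (-7 + 22/7 + (16/7)*121)*((-22 - 54) - 109) = (-7 + 22/7 + 1936/7)*(-76 - 109) = (1909/7)*(-185) = -353165/7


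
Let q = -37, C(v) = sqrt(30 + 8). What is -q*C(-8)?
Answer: 37*sqrt(38) ≈ 228.08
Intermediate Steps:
C(v) = sqrt(38)
-q*C(-8) = -(-37)*sqrt(38) = 37*sqrt(38)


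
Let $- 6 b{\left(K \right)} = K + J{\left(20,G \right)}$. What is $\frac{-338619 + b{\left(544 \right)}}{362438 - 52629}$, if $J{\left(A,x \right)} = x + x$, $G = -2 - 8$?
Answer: $- \frac{1016119}{929427} \approx -1.0933$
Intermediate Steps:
$G = -10$ ($G = -2 - 8 = -10$)
$J{\left(A,x \right)} = 2 x$
$b{\left(K \right)} = \frac{10}{3} - \frac{K}{6}$ ($b{\left(K \right)} = - \frac{K + 2 \left(-10\right)}{6} = - \frac{K - 20}{6} = - \frac{-20 + K}{6} = \frac{10}{3} - \frac{K}{6}$)
$\frac{-338619 + b{\left(544 \right)}}{362438 - 52629} = \frac{-338619 + \left(\frac{10}{3} - \frac{272}{3}\right)}{362438 - 52629} = \frac{-338619 - \frac{262}{3}}{309809} = \left(- \frac{1016119}{3}\right) \frac{1}{309809} = - \frac{1016119}{929427}$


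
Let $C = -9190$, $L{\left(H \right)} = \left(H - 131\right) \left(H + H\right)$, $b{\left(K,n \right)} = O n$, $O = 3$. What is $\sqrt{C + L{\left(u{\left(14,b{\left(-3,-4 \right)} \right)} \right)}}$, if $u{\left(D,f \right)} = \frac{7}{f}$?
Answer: $\frac{i \sqrt{1301254}}{12} \approx 95.06 i$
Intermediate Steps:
$b{\left(K,n \right)} = 3 n$
$L{\left(H \right)} = 2 H \left(-131 + H\right)$ ($L{\left(H \right)} = \left(-131 + H\right) 2 H = 2 H \left(-131 + H\right)$)
$\sqrt{C + L{\left(u{\left(14,b{\left(-3,-4 \right)} \right)} \right)}} = \sqrt{-9190 + 2 \frac{7}{3 \left(-4\right)} \left(-131 + \frac{7}{3 \left(-4\right)}\right)} = \sqrt{-9190 + 2 \frac{7}{-12} \left(-131 + \frac{7}{-12}\right)} = \sqrt{-9190 + 2 \cdot 7 \left(- \frac{1}{12}\right) \left(-131 + 7 \left(- \frac{1}{12}\right)\right)} = \sqrt{-9190 + 2 \left(- \frac{7}{12}\right) \left(-131 - \frac{7}{12}\right)} = \sqrt{-9190 + 2 \left(- \frac{7}{12}\right) \left(- \frac{1579}{12}\right)} = \sqrt{-9190 + \frac{11053}{72}} = \sqrt{- \frac{650627}{72}} = \frac{i \sqrt{1301254}}{12}$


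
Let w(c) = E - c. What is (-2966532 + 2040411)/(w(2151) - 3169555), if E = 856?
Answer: 308707/1056950 ≈ 0.29207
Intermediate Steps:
w(c) = 856 - c
(-2966532 + 2040411)/(w(2151) - 3169555) = (-2966532 + 2040411)/((856 - 1*2151) - 3169555) = -926121/((856 - 2151) - 3169555) = -926121/(-1295 - 3169555) = -926121/(-3170850) = -926121*(-1/3170850) = 308707/1056950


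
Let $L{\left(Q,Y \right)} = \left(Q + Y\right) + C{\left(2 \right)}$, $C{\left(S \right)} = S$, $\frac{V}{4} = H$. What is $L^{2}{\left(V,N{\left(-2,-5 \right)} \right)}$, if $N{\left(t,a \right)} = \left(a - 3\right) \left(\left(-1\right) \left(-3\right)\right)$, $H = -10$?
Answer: $3844$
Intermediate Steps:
$V = -40$ ($V = 4 \left(-10\right) = -40$)
$N{\left(t,a \right)} = -9 + 3 a$ ($N{\left(t,a \right)} = \left(-3 + a\right) 3 = -9 + 3 a$)
$L{\left(Q,Y \right)} = 2 + Q + Y$ ($L{\left(Q,Y \right)} = \left(Q + Y\right) + 2 = 2 + Q + Y$)
$L^{2}{\left(V,N{\left(-2,-5 \right)} \right)} = \left(2 - 40 + \left(-9 + 3 \left(-5\right)\right)\right)^{2} = \left(2 - 40 - 24\right)^{2} = \left(-62\right)^{2} = 3844$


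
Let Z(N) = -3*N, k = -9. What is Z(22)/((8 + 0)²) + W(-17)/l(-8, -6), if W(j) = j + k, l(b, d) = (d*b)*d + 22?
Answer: -3973/4256 ≈ -0.93351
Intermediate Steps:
l(b, d) = 22 + b*d² (l(b, d) = (b*d)*d + 22 = b*d² + 22 = 22 + b*d²)
W(j) = -9 + j (W(j) = j - 9 = -9 + j)
Z(22)/((8 + 0)²) + W(-17)/l(-8, -6) = (-3*22)/((8 + 0)²) + (-9 - 17)/(22 - 8*(-6)²) = -66/(8²) - 26/(22 - 8*36) = -66/64 - 26/(22 - 288) = -66*1/64 - 26/(-266) = -33/32 - 26*(-1/266) = -33/32 + 13/133 = -3973/4256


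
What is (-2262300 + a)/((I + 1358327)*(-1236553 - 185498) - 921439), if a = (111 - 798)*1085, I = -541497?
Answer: 3007695/1161574839769 ≈ 2.5893e-6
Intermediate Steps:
a = -745395 (a = -687*1085 = -745395)
(-2262300 + a)/((I + 1358327)*(-1236553 - 185498) - 921439) = (-2262300 - 745395)/((-541497 + 1358327)*(-1236553 - 185498) - 921439) = -3007695/(816830*(-1422051) - 921439) = -3007695/(-1161573918330 - 921439) = -3007695/(-1161574839769) = -3007695*(-1/1161574839769) = 3007695/1161574839769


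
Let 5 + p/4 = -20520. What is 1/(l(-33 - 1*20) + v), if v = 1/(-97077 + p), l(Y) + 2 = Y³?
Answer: -179177/26675692584 ≈ -6.7169e-6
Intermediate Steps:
l(Y) = -2 + Y³
p = -82100 (p = -20 + 4*(-20520) = -20 - 82080 = -82100)
v = -1/179177 (v = 1/(-97077 - 82100) = 1/(-179177) = -1/179177 ≈ -5.5811e-6)
1/(l(-33 - 1*20) + v) = 1/((-2 + (-33 - 1*20)³) - 1/179177) = 1/((-2 + (-33 - 20)³) - 1/179177) = 1/((-2 + (-53)³) - 1/179177) = 1/((-2 - 148877) - 1/179177) = 1/(-148879 - 1/179177) = 1/(-26675692584/179177) = -179177/26675692584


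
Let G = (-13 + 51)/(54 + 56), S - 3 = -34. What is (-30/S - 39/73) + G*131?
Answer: 5686562/124465 ≈ 45.688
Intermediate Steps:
S = -31 (S = 3 - 34 = -31)
G = 19/55 (G = 38/110 = 38*(1/110) = 19/55 ≈ 0.34545)
(-30/S - 39/73) + G*131 = (-30/(-31) - 39/73) + (19/55)*131 = (-30*(-1/31) - 39*1/73) + 2489/55 = (30/31 - 39/73) + 2489/55 = 981/2263 + 2489/55 = 5686562/124465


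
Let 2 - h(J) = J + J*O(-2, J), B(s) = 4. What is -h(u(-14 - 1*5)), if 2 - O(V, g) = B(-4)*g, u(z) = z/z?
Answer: -3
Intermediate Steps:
u(z) = 1
O(V, g) = 2 - 4*g
h(J) = 2 - J - J*(2 - 4*J) (h(J) = 2 - (J + J*(2 - 4*J)) = 2 + (-J - J*(2 - 4*J)) = 2 - J - J*(2 - 4*J))
-h(u(-14 - 1*5)) = -(2 - 3*1 + 4*1**2) = -(2 - 3 + 4*1) = -(2 - 3 + 4) = -1*3 = -3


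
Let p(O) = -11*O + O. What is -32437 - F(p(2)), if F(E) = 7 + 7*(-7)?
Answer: -32395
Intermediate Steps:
p(O) = -10*O
F(E) = -42 (F(E) = 7 - 49 = -42)
-32437 - F(p(2)) = -32437 - 1*(-42) = -32437 + 42 = -32395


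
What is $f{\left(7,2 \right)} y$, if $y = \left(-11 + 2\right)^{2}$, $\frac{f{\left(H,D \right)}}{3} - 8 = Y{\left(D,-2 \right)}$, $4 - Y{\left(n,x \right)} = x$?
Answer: $3402$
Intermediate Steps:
$Y{\left(n,x \right)} = 4 - x$
$f{\left(H,D \right)} = 42$ ($f{\left(H,D \right)} = 24 + 3 \left(4 - -2\right) = 24 + 3 \left(4 + 2\right) = 24 + 3 \cdot 6 = 24 + 18 = 42$)
$y = 81$ ($y = \left(-9\right)^{2} = 81$)
$f{\left(7,2 \right)} y = 42 \cdot 81 = 3402$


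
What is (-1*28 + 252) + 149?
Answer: 373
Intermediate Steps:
(-1*28 + 252) + 149 = (-28 + 252) + 149 = 224 + 149 = 373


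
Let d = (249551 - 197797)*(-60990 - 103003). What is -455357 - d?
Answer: 8486838365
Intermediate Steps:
d = -8487293722 (d = 51754*(-163993) = -8487293722)
-455357 - d = -455357 - 1*(-8487293722) = -455357 + 8487293722 = 8486838365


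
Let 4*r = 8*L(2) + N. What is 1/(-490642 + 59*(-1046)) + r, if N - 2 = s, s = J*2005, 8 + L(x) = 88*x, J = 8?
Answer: 2400815353/552356 ≈ 4346.5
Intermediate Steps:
L(x) = -8 + 88*x
s = 16040 (s = 8*2005 = 16040)
N = 16042 (N = 2 + 16040 = 16042)
r = 8693/2 (r = (8*(-8 + 88*2) + 16042)/4 = (8*(-8 + 176) + 16042)/4 = (8*168 + 16042)/4 = (1344 + 16042)/4 = (¼)*17386 = 8693/2 ≈ 4346.5)
1/(-490642 + 59*(-1046)) + r = 1/(-490642 + 59*(-1046)) + 8693/2 = 1/(-490642 - 61714) + 8693/2 = 1/(-552356) + 8693/2 = -1/552356 + 8693/2 = 2400815353/552356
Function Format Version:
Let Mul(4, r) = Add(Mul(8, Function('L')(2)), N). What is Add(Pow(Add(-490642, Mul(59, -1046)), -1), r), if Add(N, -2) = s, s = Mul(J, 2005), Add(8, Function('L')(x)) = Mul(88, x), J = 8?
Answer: Rational(2400815353, 552356) ≈ 4346.5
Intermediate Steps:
Function('L')(x) = Add(-8, Mul(88, x))
s = 16040 (s = Mul(8, 2005) = 16040)
N = 16042 (N = Add(2, 16040) = 16042)
r = Rational(8693, 2) (r = Mul(Rational(1, 4), Add(Mul(8, Add(-8, Mul(88, 2))), 16042)) = Mul(Rational(1, 4), Add(Mul(8, Add(-8, 176)), 16042)) = Mul(Rational(1, 4), Add(Mul(8, 168), 16042)) = Mul(Rational(1, 4), Add(1344, 16042)) = Mul(Rational(1, 4), 17386) = Rational(8693, 2) ≈ 4346.5)
Add(Pow(Add(-490642, Mul(59, -1046)), -1), r) = Add(Pow(Add(-490642, Mul(59, -1046)), -1), Rational(8693, 2)) = Add(Pow(Add(-490642, -61714), -1), Rational(8693, 2)) = Add(Pow(-552356, -1), Rational(8693, 2)) = Add(Rational(-1, 552356), Rational(8693, 2)) = Rational(2400815353, 552356)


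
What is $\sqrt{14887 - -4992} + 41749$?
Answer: $41749 + \sqrt{19879} \approx 41890.0$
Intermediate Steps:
$\sqrt{14887 - -4992} + 41749 = \sqrt{14887 + 4992} + 41749 = \sqrt{19879} + 41749 = 41749 + \sqrt{19879}$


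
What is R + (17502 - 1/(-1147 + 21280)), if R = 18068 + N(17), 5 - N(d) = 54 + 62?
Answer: 713896046/20133 ≈ 35459.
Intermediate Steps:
N(d) = -111 (N(d) = 5 - (54 + 62) = 5 - 1*116 = 5 - 116 = -111)
R = 17957 (R = 18068 - 111 = 17957)
R + (17502 - 1/(-1147 + 21280)) = 17957 + (17502 - 1/(-1147 + 21280)) = 17957 + (17502 - 1/20133) = 17957 + 352367765/20133 = 713896046/20133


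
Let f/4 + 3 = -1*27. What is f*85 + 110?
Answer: -10090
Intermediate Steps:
f = -120 (f = -12 + 4*(-1*27) = -12 + 4*(-27) = -12 - 108 = -120)
f*85 + 110 = -120*85 + 110 = -10200 + 110 = -10090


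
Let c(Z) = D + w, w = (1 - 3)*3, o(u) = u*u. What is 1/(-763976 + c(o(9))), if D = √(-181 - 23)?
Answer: -381991/291834248264 - I*√51/291834248264 ≈ -1.3089e-6 - 2.4471e-11*I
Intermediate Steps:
o(u) = u²
D = 2*I*√51 (D = √(-204) = 2*I*√51 ≈ 14.283*I)
w = -6 (w = -2*3 = -6)
c(Z) = -6 + 2*I*√51 (c(Z) = 2*I*√51 - 6 = -6 + 2*I*√51)
1/(-763976 + c(o(9))) = 1/(-763976 + (-6 + 2*I*√51)) = 1/(-763982 + 2*I*√51)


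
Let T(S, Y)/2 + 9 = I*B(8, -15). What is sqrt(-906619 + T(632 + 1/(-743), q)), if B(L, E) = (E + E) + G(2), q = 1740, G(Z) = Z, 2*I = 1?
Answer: I*sqrt(906665) ≈ 952.19*I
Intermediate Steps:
I = 1/2 (I = (1/2)*1 = 1/2 ≈ 0.50000)
B(L, E) = 2 + 2*E (B(L, E) = (E + E) + 2 = 2*E + 2 = 2 + 2*E)
T(S, Y) = -46 (T(S, Y) = -18 + 2*((2 + 2*(-15))/2) = -18 + 2*((2 - 30)/2) = -18 + 2*((1/2)*(-28)) = -18 + 2*(-14) = -18 - 28 = -46)
sqrt(-906619 + T(632 + 1/(-743), q)) = sqrt(-906619 - 46) = sqrt(-906665) = I*sqrt(906665)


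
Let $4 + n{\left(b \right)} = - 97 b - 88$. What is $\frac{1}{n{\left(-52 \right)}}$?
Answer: $\frac{1}{4952} \approx 0.00020194$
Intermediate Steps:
$n{\left(b \right)} = -92 - 97 b$ ($n{\left(b \right)} = -4 - \left(88 + 97 b\right) = -92 - 97 b$)
$\frac{1}{n{\left(-52 \right)}} = \frac{1}{-92 - -5044} = \frac{1}{-92 + 5044} = \frac{1}{4952}$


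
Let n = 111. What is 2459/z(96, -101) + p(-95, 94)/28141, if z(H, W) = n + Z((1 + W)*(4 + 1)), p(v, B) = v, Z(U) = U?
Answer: -69235674/10946849 ≈ -6.3247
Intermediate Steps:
z(H, W) = 116 + 5*W (z(H, W) = 111 + (1 + W)*(4 + 1) = 111 + (1 + W)*5 = 111 + (5 + 5*W) = 116 + 5*W)
2459/z(96, -101) + p(-95, 94)/28141 = 2459/(116 + 5*(-101)) - 95/28141 = 2459/(116 - 505) - 95*1/28141 = 2459/(-389) - 95/28141 = 2459*(-1/389) - 95/28141 = -2459/389 - 95/28141 = -69235674/10946849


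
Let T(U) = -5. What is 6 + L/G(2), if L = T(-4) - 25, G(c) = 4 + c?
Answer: 1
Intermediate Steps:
L = -30 (L = -5 - 25 = -30)
6 + L/G(2) = 6 - 30/(4 + 2) = 6 - 30/6 = 6 - 30*⅙ = 6 - 5 = 1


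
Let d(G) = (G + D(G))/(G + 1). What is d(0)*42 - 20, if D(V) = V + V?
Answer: -20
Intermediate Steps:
D(V) = 2*V
d(G) = 3*G/(1 + G) (d(G) = (G + 2*G)/(G + 1) = (3*G)/(1 + G) = 3*G/(1 + G))
d(0)*42 - 20 = (3*0/(1 + 0))*42 - 20 = (3*0/1)*42 - 20 = (3*0*1)*42 - 20 = 0*42 - 20 = 0 - 20 = -20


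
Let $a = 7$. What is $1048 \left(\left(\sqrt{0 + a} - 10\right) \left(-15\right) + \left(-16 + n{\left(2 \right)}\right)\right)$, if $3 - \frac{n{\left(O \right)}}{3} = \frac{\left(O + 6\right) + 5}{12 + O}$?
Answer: $\frac{1028612}{7} - 15720 \sqrt{7} \approx 1.0535 \cdot 10^{5}$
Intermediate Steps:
$n{\left(O \right)} = 9 - \frac{3 \left(11 + O\right)}{12 + O}$ ($n{\left(O \right)} = 9 - 3 \frac{\left(O + 6\right) + 5}{12 + O} = 9 - 3 \frac{\left(6 + O\right) + 5}{12 + O} = 9 - 3 \frac{11 + O}{12 + O} = 9 - \frac{3 \left(11 + O\right)}{12 + O}$)
$1048 \left(\left(\sqrt{0 + a} - 10\right) \left(-15\right) + \left(-16 + n{\left(2 \right)}\right)\right) = 1048 \left(\left(\sqrt{0 + 7} - 10\right) \left(-15\right) - \left(16 - \frac{3 \left(25 + 2 \cdot 2\right)}{12 + 2}\right)\right) = 1048 \left(\left(\sqrt{7} - 10\right) \left(-15\right) - \left(16 - \frac{3 \left(25 + 4\right)}{14}\right)\right) = 1048 \left(\left(-10 + \sqrt{7}\right) \left(-15\right) - \left(16 - \frac{87}{14}\right)\right) = 1048 \left(\left(150 - 15 \sqrt{7}\right) + \left(-16 + \frac{87}{14}\right)\right) = 1048 \left(\left(150 - 15 \sqrt{7}\right) - \frac{137}{14}\right) = 1048 \left(\frac{1963}{14} - 15 \sqrt{7}\right) = \frac{1028612}{7} - 15720 \sqrt{7}$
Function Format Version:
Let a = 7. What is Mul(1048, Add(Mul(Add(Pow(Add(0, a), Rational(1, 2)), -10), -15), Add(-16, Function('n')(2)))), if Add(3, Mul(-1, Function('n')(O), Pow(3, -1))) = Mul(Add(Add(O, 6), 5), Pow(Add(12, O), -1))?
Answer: Add(Rational(1028612, 7), Mul(-15720, Pow(7, Rational(1, 2)))) ≈ 1.0535e+5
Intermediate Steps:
Function('n')(O) = Add(9, Mul(-3, Pow(Add(12, O), -1), Add(11, O))) (Function('n')(O) = Add(9, Mul(-3, Mul(Add(Add(O, 6), 5), Pow(Add(12, O), -1)))) = Add(9, Mul(-3, Mul(Add(Add(6, O), 5), Pow(Add(12, O), -1)))) = Add(9, Mul(-3, Mul(Add(11, O), Pow(Add(12, O), -1)))) = Add(9, Mul(-3, Mul(Pow(Add(12, O), -1), Add(11, O)))) = Add(9, Mul(-3, Pow(Add(12, O), -1), Add(11, O))))
Mul(1048, Add(Mul(Add(Pow(Add(0, a), Rational(1, 2)), -10), -15), Add(-16, Function('n')(2)))) = Mul(1048, Add(Mul(Add(Pow(Add(0, 7), Rational(1, 2)), -10), -15), Add(-16, Mul(3, Pow(Add(12, 2), -1), Add(25, Mul(2, 2)))))) = Mul(1048, Add(Mul(Add(Pow(7, Rational(1, 2)), -10), -15), Add(-16, Mul(3, Pow(14, -1), Add(25, 4))))) = Mul(1048, Add(Mul(Add(-10, Pow(7, Rational(1, 2))), -15), Add(-16, Mul(3, Rational(1, 14), 29)))) = Mul(1048, Add(Add(150, Mul(-15, Pow(7, Rational(1, 2)))), Add(-16, Rational(87, 14)))) = Mul(1048, Add(Add(150, Mul(-15, Pow(7, Rational(1, 2)))), Rational(-137, 14))) = Mul(1048, Add(Rational(1963, 14), Mul(-15, Pow(7, Rational(1, 2))))) = Add(Rational(1028612, 7), Mul(-15720, Pow(7, Rational(1, 2))))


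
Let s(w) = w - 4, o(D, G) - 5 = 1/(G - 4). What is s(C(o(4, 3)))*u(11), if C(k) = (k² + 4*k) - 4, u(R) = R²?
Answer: 2904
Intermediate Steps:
o(D, G) = 5 + 1/(-4 + G) (o(D, G) = 5 + 1/(G - 4) = 5 + 1/(-4 + G))
C(k) = -4 + k² + 4*k
s(w) = -4 + w
s(C(o(4, 3)))*u(11) = (-4 + (-4 + ((-19 + 5*3)/(-4 + 3))² + 4*((-19 + 5*3)/(-4 + 3))))*11² = (-4 + (-4 + ((-19 + 15)/(-1))² + 4*((-19 + 15)/(-1))))*121 = (-4 + (-4 + (-1*(-4))² + 4*(-1*(-4))))*121 = (-4 + (-4 + 4² + 4*4))*121 = (-4 + (-4 + 16 + 16))*121 = (-4 + 28)*121 = 24*121 = 2904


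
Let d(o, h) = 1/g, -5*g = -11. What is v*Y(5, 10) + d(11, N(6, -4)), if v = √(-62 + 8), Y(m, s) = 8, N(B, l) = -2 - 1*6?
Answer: 5/11 + 24*I*√6 ≈ 0.45455 + 58.788*I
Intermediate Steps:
g = 11/5 (g = -⅕*(-11) = 11/5 ≈ 2.2000)
N(B, l) = -8 (N(B, l) = -2 - 6 = -8)
v = 3*I*√6 (v = √(-54) = 3*I*√6 ≈ 7.3485*I)
d(o, h) = 5/11 (d(o, h) = 1/(11/5) = 5/11)
v*Y(5, 10) + d(11, N(6, -4)) = (3*I*√6)*8 + 5/11 = 24*I*√6 + 5/11 = 5/11 + 24*I*√6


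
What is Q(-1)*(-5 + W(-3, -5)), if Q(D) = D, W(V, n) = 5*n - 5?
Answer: 35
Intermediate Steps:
W(V, n) = -5 + 5*n
Q(-1)*(-5 + W(-3, -5)) = -(-5 + (-5 + 5*(-5))) = -(-5 + (-5 - 25)) = -(-5 - 30) = -1*(-35) = 35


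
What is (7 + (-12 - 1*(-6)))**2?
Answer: 1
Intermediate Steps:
(7 + (-12 - 1*(-6)))**2 = (7 + (-12 + 6))**2 = (7 - 6)**2 = 1**2 = 1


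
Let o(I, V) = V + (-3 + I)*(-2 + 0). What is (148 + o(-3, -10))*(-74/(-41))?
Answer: 11100/41 ≈ 270.73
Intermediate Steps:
o(I, V) = 6 + V - 2*I (o(I, V) = V + (-3 + I)*(-2) = V + (6 - 2*I) = 6 + V - 2*I)
(148 + o(-3, -10))*(-74/(-41)) = (148 + (6 - 10 - 2*(-3)))*(-74/(-41)) = (148 + (6 - 10 + 6))*(-74*(-1/41)) = (148 + 2)*(74/41) = 150*(74/41) = 11100/41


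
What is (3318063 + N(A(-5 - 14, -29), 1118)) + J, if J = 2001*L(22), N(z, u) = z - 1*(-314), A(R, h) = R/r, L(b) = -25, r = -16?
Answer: 52293651/16 ≈ 3.2684e+6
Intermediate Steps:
A(R, h) = -R/16 (A(R, h) = R/(-16) = R*(-1/16) = -R/16)
N(z, u) = 314 + z (N(z, u) = z + 314 = 314 + z)
J = -50025 (J = 2001*(-25) = -50025)
(3318063 + N(A(-5 - 14, -29), 1118)) + J = (3318063 + (314 - (-5 - 14)/16)) - 50025 = (3318063 + (314 - 1/16*(-19))) - 50025 = (3318063 + (314 + 19/16)) - 50025 = (3318063 + 5043/16) - 50025 = 53094051/16 - 50025 = 52293651/16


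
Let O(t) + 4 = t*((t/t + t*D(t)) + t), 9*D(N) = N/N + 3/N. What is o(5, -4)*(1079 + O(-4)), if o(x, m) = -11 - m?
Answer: -68509/9 ≈ -7612.1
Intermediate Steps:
D(N) = ⅑ + 1/(3*N) (D(N) = (N/N + 3/N)/9 = (1 + 3/N)/9 = ⅑ + 1/(3*N))
O(t) = -4 + t*(4/3 + 10*t/9) (O(t) = -4 + t*((t/t + t*((3 + t)/(9*t))) + t) = -4 + t*((1 + (⅓ + t/9)) + t) = -4 + t*((4/3 + t/9) + t) = -4 + t*(4/3 + 10*t/9))
o(5, -4)*(1079 + O(-4)) = (-11 - 1*(-4))*(1079 + (-4 + (4/3)*(-4) + (10/9)*(-4)²)) = (-11 + 4)*(1079 + (-4 - 16/3 + (10/9)*16)) = -7*(1079 + (-4 - 16/3 + 160/9)) = -7*(1079 + 76/9) = -7*9787/9 = -68509/9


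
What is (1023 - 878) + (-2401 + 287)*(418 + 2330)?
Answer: -5809127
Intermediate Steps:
(1023 - 878) + (-2401 + 287)*(418 + 2330) = 145 - 2114*2748 = 145 - 5809272 = -5809127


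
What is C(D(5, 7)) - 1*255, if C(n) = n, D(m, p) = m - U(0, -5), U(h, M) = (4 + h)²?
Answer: -266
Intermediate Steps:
D(m, p) = -16 + m (D(m, p) = m - (4 + 0)² = m - 1*4² = m - 1*16 = m - 16 = -16 + m)
C(D(5, 7)) - 1*255 = (-16 + 5) - 1*255 = -11 - 255 = -266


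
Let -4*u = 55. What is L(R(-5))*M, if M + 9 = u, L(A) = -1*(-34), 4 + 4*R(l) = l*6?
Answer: -1547/2 ≈ -773.50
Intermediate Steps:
R(l) = -1 + 3*l/2 (R(l) = -1 + (l*6)/4 = -1 + (6*l)/4 = -1 + 3*l/2)
L(A) = 34
u = -55/4 (u = -¼*55 = -55/4 ≈ -13.750)
M = -91/4 (M = -9 - 55/4 = -91/4 ≈ -22.750)
L(R(-5))*M = 34*(-91/4) = -1547/2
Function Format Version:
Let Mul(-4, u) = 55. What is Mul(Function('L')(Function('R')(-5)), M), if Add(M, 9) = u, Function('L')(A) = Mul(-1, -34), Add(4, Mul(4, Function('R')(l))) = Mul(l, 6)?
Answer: Rational(-1547, 2) ≈ -773.50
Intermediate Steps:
Function('R')(l) = Add(-1, Mul(Rational(3, 2), l)) (Function('R')(l) = Add(-1, Mul(Rational(1, 4), Mul(l, 6))) = Add(-1, Mul(Rational(1, 4), Mul(6, l))) = Add(-1, Mul(Rational(3, 2), l)))
Function('L')(A) = 34
u = Rational(-55, 4) (u = Mul(Rational(-1, 4), 55) = Rational(-55, 4) ≈ -13.750)
M = Rational(-91, 4) (M = Add(-9, Rational(-55, 4)) = Rational(-91, 4) ≈ -22.750)
Mul(Function('L')(Function('R')(-5)), M) = Mul(34, Rational(-91, 4)) = Rational(-1547, 2)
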